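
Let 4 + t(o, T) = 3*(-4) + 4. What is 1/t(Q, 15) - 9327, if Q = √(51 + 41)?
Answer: -111925/12 ≈ -9327.1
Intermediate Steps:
Q = 2*√23 (Q = √92 = 2*√23 ≈ 9.5917)
t(o, T) = -12 (t(o, T) = -4 + (3*(-4) + 4) = -4 + (-12 + 4) = -4 - 8 = -12)
1/t(Q, 15) - 9327 = 1/(-12) - 9327 = -1/12 - 9327 = -111925/12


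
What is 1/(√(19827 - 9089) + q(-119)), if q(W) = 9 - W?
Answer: 64/2823 - √10738/5646 ≈ 0.0043173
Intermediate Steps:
1/(√(19827 - 9089) + q(-119)) = 1/(√(19827 - 9089) + (9 - 1*(-119))) = 1/(√10738 + (9 + 119)) = 1/(√10738 + 128) = 1/(128 + √10738)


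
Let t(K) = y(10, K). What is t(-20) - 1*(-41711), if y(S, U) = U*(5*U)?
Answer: 43711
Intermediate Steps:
y(S, U) = 5*U**2
t(K) = 5*K**2
t(-20) - 1*(-41711) = 5*(-20)**2 - 1*(-41711) = 5*400 + 41711 = 2000 + 41711 = 43711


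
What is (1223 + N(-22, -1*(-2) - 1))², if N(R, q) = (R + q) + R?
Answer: 1392400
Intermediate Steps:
N(R, q) = q + 2*R
(1223 + N(-22, -1*(-2) - 1))² = (1223 + ((-1*(-2) - 1) + 2*(-22)))² = (1223 + ((2 - 1) - 44))² = (1223 + (1 - 44))² = (1223 - 43)² = 1180² = 1392400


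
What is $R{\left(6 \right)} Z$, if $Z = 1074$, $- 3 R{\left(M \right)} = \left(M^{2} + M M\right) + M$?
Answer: $-27924$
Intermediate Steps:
$R{\left(M \right)} = - \frac{2 M^{2}}{3} - \frac{M}{3}$ ($R{\left(M \right)} = - \frac{\left(M^{2} + M M\right) + M}{3} = - \frac{\left(M^{2} + M^{2}\right) + M}{3} = - \frac{2 M^{2} + M}{3} = - \frac{M + 2 M^{2}}{3} = - \frac{2 M^{2}}{3} - \frac{M}{3}$)
$R{\left(6 \right)} Z = \left(- \frac{1}{3}\right) 6 \left(1 + 2 \cdot 6\right) 1074 = \left(- \frac{1}{3}\right) 6 \left(1 + 12\right) 1074 = \left(- \frac{1}{3}\right) 6 \cdot 13 \cdot 1074 = \left(-26\right) 1074 = -27924$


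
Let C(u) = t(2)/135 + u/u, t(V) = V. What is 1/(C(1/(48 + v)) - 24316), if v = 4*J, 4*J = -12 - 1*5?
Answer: -135/3282523 ≈ -4.1127e-5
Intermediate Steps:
J = -17/4 (J = (-12 - 1*5)/4 = (-12 - 5)/4 = (1/4)*(-17) = -17/4 ≈ -4.2500)
v = -17 (v = 4*(-17/4) = -17)
C(u) = 137/135 (C(u) = 2/135 + u/u = 2*(1/135) + 1 = 2/135 + 1 = 137/135)
1/(C(1/(48 + v)) - 24316) = 1/(137/135 - 24316) = 1/(-3282523/135) = -135/3282523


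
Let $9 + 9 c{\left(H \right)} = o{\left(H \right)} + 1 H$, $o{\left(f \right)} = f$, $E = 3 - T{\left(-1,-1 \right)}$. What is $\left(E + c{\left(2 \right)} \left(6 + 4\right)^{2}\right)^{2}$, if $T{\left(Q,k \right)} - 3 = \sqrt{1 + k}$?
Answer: $\frac{250000}{81} \approx 3086.4$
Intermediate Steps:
$T{\left(Q,k \right)} = 3 + \sqrt{1 + k}$
$E = 0$ ($E = 3 - \left(3 + \sqrt{1 - 1}\right) = 3 - \left(3 + \sqrt{0}\right) = 3 - \left(3 + 0\right) = 3 - 3 = 0$)
$c{\left(H \right)} = -1 + \frac{2 H}{9}$ ($c{\left(H \right)} = -1 + \frac{H + 1 H}{9} = -1 + \frac{H + H}{9} = -1 + \frac{2 H}{9}$)
$\left(E + c{\left(2 \right)} \left(6 + 4\right)^{2}\right)^{2} = \left(0 + \left(-1 + \frac{2}{9} \cdot 2\right) \left(6 + 4\right)^{2}\right)^{2} = \left(0 + \left(-1 + \frac{4}{9}\right) 10^{2}\right)^{2} = \left(0 - \frac{500}{9}\right)^{2} = \left(- \frac{500}{9}\right)^{2} = \frac{250000}{81}$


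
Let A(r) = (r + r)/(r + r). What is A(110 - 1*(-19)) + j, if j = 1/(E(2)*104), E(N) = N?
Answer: 209/208 ≈ 1.0048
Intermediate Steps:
A(r) = 1 (A(r) = (2*r)/((2*r)) = (2*r)*(1/(2*r)) = 1)
j = 1/208 (j = 1/(2*104) = 1/208 ≈ 0.0048077)
A(110 - 1*(-19)) + j = 1 + 1/208 = 209/208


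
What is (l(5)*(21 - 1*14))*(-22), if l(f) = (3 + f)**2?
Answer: -9856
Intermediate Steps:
(l(5)*(21 - 1*14))*(-22) = ((3 + 5)**2*(21 - 1*14))*(-22) = (8**2*(21 - 14))*(-22) = (64*7)*(-22) = 448*(-22) = -9856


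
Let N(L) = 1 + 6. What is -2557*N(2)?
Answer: -17899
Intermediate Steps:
N(L) = 7
-2557*N(2) = -2557*7 = -17899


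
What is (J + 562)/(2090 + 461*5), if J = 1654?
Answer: 2216/4395 ≈ 0.50421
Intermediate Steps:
(J + 562)/(2090 + 461*5) = (1654 + 562)/(2090 + 461*5) = 2216/(2090 + 2305) = 2216/4395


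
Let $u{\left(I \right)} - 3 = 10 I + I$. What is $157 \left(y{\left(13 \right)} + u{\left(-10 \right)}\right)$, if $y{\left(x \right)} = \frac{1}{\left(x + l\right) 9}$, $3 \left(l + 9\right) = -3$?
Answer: $- \frac{453416}{27} \approx -16793.0$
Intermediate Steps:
$l = -10$ ($l = -9 + \frac{1}{3} \left(-3\right) = -9 - 1 = -10$)
$u{\left(I \right)} = 3 + 11 I$ ($u{\left(I \right)} = 3 + \left(10 I + I\right) = 3 + 11 I$)
$y{\left(x \right)} = \frac{1}{9 \left(-10 + x\right)}$ ($y{\left(x \right)} = \frac{1}{\left(x - 10\right) 9} = \frac{1}{-10 + x} \frac{1}{9} = \frac{1}{9 \left(-10 + x\right)}$)
$157 \left(y{\left(13 \right)} + u{\left(-10 \right)}\right) = 157 \left(\frac{1}{9 \left(-10 + 13\right)} + \left(3 + 11 \left(-10\right)\right)\right) = 157 \left(\frac{1}{9 \cdot 3} + \left(3 - 110\right)\right) = 157 \left(\frac{1}{9} \cdot \frac{1}{3} - 107\right) = 157 \left(\frac{1}{27} - 107\right) = 157 \left(- \frac{2888}{27}\right) = - \frac{453416}{27}$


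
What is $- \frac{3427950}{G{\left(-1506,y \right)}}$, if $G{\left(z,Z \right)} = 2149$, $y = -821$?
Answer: $- \frac{3427950}{2149} \approx -1595.1$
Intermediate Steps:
$- \frac{3427950}{G{\left(-1506,y \right)}} = - \frac{3427950}{2149}$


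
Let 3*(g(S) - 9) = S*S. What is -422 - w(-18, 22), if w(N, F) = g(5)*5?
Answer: -1526/3 ≈ -508.67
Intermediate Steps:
g(S) = 9 + S**2/3 (g(S) = 9 + (S*S)/3 = 9 + S**2/3)
w(N, F) = 260/3 (w(N, F) = (9 + (1/3)*5**2)*5 = (9 + (1/3)*25)*5 = (9 + 25/3)*5 = (52/3)*5 = 260/3)
-422 - w(-18, 22) = -422 - 1*260/3 = -422 - 260/3 = -1526/3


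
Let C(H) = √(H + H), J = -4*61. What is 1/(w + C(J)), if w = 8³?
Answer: 64/32829 - I*√122/131316 ≈ 0.0019495 - 8.4113e-5*I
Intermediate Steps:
J = -244
C(H) = √2*√H (C(H) = √(2*H) = √2*√H)
w = 512
1/(w + C(J)) = 1/(512 + √2*√(-244)) = 1/(512 + √2*(2*I*√61)) = 1/(512 + 2*I*√122)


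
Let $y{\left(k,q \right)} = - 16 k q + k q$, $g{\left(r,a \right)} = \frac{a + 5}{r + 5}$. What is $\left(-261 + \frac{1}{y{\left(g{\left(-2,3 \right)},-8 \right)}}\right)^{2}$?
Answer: $\frac{6975423361}{102400} \approx 68119.0$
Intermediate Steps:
$g{\left(r,a \right)} = \frac{5 + a}{5 + r}$
$y{\left(k,q \right)} = - 15 k q$ ($y{\left(k,q \right)} = - 16 k q + k q = - 15 k q$)
$\left(-261 + \frac{1}{y{\left(g{\left(-2,3 \right)},-8 \right)}}\right)^{2} = \left(-261 + \frac{1}{\left(-15\right) \frac{5 + 3}{5 - 2} \left(-8\right)}\right)^{2} = \left(-261 + \frac{1}{\left(-15\right) \frac{1}{3} \cdot 8 \left(-8\right)}\right)^{2} = \left(-261 + \frac{1}{\left(-15\right) \frac{8}{3} \left(-8\right)}\right)^{2} = \left(-261 + \frac{1}{320}\right)^{2} = \left(- \frac{83519}{320}\right)^{2} = \frac{6975423361}{102400}$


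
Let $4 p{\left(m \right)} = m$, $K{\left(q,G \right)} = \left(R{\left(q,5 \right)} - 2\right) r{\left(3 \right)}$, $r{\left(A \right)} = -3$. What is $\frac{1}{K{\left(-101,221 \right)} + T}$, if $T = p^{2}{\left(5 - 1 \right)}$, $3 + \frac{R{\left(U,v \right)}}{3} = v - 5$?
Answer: $\frac{1}{34} \approx 0.029412$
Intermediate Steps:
$R{\left(U,v \right)} = -24 + 3 v$ ($R{\left(U,v \right)} = -9 + 3 \left(v - 5\right) = -9 + 3 \left(-5 + v\right) = -9 + \left(-15 + 3 v\right) = -24 + 3 v$)
$K{\left(q,G \right)} = 33$ ($K{\left(q,G \right)} = \left(\left(-24 + 3 \cdot 5\right) - 2\right) \left(-3\right) = \left(\left(-24 + 15\right) - 2\right) \left(-3\right) = \left(-9 - 2\right) \left(-3\right) = \left(-11\right) \left(-3\right) = 33$)
$p{\left(m \right)} = \frac{m}{4}$
$T = 1$ ($T = \left(\frac{5 - 1}{4}\right)^{2} = \left(\frac{1}{4} \cdot 4\right)^{2} = 1^{2} = 1$)
$\frac{1}{K{\left(-101,221 \right)} + T} = \frac{1}{33 + 1} = \frac{1}{34}$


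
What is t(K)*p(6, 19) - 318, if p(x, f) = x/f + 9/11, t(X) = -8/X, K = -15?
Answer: -331678/1045 ≈ -317.40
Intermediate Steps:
p(x, f) = 9/11 + x/f (p(x, f) = x/f + 9*(1/11) = x/f + 9/11 = 9/11 + x/f)
t(K)*p(6, 19) - 318 = (-8/(-15))*(9/11 + 6/19) - 318 = (-8*(-1/15))*(9/11 + 6*(1/19)) - 318 = 8*(9/11 + 6/19)/15 - 318 = (8/15)*(237/209) - 318 = 632/1045 - 318 = -331678/1045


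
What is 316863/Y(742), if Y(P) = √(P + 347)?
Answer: 105621/11 ≈ 9601.9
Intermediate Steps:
Y(P) = √(347 + P)
316863/Y(742) = 316863/(√(347 + 742)) = 316863/(√1089) = 316863/33 = 316863*(1/33) = 105621/11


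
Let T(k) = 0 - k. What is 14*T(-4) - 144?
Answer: -88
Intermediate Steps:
T(k) = -k
14*T(-4) - 144 = 14*(-1*(-4)) - 144 = 14*4 - 144 = 56 - 144 = -88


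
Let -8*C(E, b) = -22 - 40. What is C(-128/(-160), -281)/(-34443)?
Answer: -31/137772 ≈ -0.00022501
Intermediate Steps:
C(E, b) = 31/4 (C(E, b) = -(-22 - 40)/8 = -1/8*(-62) = 31/4)
C(-128/(-160), -281)/(-34443) = (31/4)/(-34443) = (31/4)*(-1/34443) = -31/137772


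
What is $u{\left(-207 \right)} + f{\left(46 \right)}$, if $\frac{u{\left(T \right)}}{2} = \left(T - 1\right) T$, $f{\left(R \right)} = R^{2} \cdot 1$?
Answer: $88228$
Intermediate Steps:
$f{\left(R \right)} = R^{2}$
$u{\left(T \right)} = 2 T \left(-1 + T\right)$ ($u{\left(T \right)} = 2 \left(T - 1\right) T = 2 \left(-1 + T\right) T = 2 T \left(-1 + T\right)$)
$u{\left(-207 \right)} + f{\left(46 \right)} = 2 \left(-207\right) \left(-1 - 207\right) + 46^{2} = 2 \left(-207\right) \left(-208\right) + 2116 = 86112 + 2116 = 88228$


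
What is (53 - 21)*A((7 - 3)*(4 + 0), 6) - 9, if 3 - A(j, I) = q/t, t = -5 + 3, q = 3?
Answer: 135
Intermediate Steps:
t = -2
A(j, I) = 9/2 (A(j, I) = 3 - 3/(-2) = 3 - 3*(-1)/2 = 3 - 1*(-3/2) = 3 + 3/2 = 9/2)
(53 - 21)*A((7 - 3)*(4 + 0), 6) - 9 = (53 - 21)*(9/2) - 9 = 32*(9/2) - 9 = 144 - 9 = 135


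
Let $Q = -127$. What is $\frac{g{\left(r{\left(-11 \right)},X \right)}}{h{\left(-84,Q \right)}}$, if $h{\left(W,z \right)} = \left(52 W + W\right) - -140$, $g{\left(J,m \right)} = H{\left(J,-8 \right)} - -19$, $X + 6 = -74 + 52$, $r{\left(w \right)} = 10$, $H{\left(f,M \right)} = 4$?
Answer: $- \frac{23}{4312} \approx -0.005334$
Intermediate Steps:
$X = -28$ ($X = -6 + \left(-74 + 52\right) = -6 - 22 = -28$)
$g{\left(J,m \right)} = 23$ ($g{\left(J,m \right)} = 4 - -19 = 4 + 19 = 23$)
$h{\left(W,z \right)} = 140 + 53 W$ ($h{\left(W,z \right)} = 53 W + 140 = 140 + 53 W$)
$\frac{g{\left(r{\left(-11 \right)},X \right)}}{h{\left(-84,Q \right)}} = \frac{23}{140 + 53 \left(-84\right)} = \frac{23}{140 - 4452} = \frac{23}{-4312} = 23 \left(- \frac{1}{4312}\right) = - \frac{23}{4312}$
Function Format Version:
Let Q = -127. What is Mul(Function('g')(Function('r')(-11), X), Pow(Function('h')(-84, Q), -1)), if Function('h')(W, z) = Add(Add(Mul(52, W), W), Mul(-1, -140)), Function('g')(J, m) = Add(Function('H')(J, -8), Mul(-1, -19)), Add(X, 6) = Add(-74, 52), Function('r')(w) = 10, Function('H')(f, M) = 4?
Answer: Rational(-23, 4312) ≈ -0.0053340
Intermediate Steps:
X = -28 (X = Add(-6, Add(-74, 52)) = Add(-6, -22) = -28)
Function('g')(J, m) = 23 (Function('g')(J, m) = Add(4, Mul(-1, -19)) = Add(4, 19) = 23)
Function('h')(W, z) = Add(140, Mul(53, W)) (Function('h')(W, z) = Add(Mul(53, W), 140) = Add(140, Mul(53, W)))
Mul(Function('g')(Function('r')(-11), X), Pow(Function('h')(-84, Q), -1)) = Mul(23, Pow(Add(140, Mul(53, -84)), -1)) = Mul(23, Pow(Add(140, -4452), -1)) = Mul(23, Pow(-4312, -1)) = Mul(23, Rational(-1, 4312)) = Rational(-23, 4312)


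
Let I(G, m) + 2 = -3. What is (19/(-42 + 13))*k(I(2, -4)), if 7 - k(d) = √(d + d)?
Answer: -133/29 + 19*I*√10/29 ≈ -4.5862 + 2.0718*I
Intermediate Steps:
I(G, m) = -5 (I(G, m) = -2 - 3 = -5)
k(d) = 7 - √2*√d (k(d) = 7 - √(d + d) = 7 - √(2*d) = 7 - √2*√d)
(19/(-42 + 13))*k(I(2, -4)) = (19/(-42 + 13))*(7 - √2*√(-5)) = (19/(-29))*(7 - √2*I*√5) = (19*(-1/29))*(7 - I*√10) = -19*(7 - I*√10)/29 = -133/29 + 19*I*√10/29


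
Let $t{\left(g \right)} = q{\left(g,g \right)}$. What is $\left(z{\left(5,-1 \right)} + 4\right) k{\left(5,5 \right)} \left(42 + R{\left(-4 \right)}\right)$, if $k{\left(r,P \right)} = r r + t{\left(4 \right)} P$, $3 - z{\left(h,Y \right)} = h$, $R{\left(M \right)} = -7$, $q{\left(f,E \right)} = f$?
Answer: $3150$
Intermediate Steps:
$t{\left(g \right)} = g$
$z{\left(h,Y \right)} = 3 - h$
$k{\left(r,P \right)} = r^{2} + 4 P$ ($k{\left(r,P \right)} = r r + 4 P = r^{2} + 4 P$)
$\left(z{\left(5,-1 \right)} + 4\right) k{\left(5,5 \right)} \left(42 + R{\left(-4 \right)}\right) = \left(\left(3 - 5\right) + 4\right) \left(5^{2} + 4 \cdot 5\right) \left(42 - 7\right) = \left(\left(3 - 5\right) + 4\right) \left(25 + 20\right) 35 = \left(-2 + 4\right) 45 \cdot 35 = 2 \cdot 45 \cdot 35 = 90 \cdot 35 = 3150$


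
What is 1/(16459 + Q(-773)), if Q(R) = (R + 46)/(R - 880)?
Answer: 1653/27207454 ≈ 6.0755e-5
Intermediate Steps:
Q(R) = (46 + R)/(-880 + R)
1/(16459 + Q(-773)) = 1/(16459 + (46 - 773)/(-880 - 773)) = 1/(16459 - 727/(-1653)) = 1/(16459 - 1/1653*(-727)) = 1/(16459 + 727/1653) = 1/(27207454/1653) = 1653/27207454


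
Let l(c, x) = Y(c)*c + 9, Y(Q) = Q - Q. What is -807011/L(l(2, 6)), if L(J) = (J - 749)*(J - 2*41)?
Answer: -807011/54020 ≈ -14.939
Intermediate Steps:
Y(Q) = 0
l(c, x) = 9 (l(c, x) = 0*c + 9 = 0 + 9 = 9)
L(J) = (-749 + J)*(-82 + J) (L(J) = (-749 + J)*(J - 82) = (-749 + J)*(-82 + J))
-807011/L(l(2, 6)) = -807011/(61418 + 9**2 - 831*9) = -807011/(61418 + 81 - 7479) = -807011/54020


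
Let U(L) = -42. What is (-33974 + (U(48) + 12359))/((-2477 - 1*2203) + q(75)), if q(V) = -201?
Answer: 7219/1627 ≈ 4.4370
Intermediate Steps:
(-33974 + (U(48) + 12359))/((-2477 - 1*2203) + q(75)) = (-33974 + (-42 + 12359))/((-2477 - 1*2203) - 201) = (-33974 + 12317)/((-2477 - 2203) - 201) = -21657/(-4680 - 201) = -21657/(-4881) = -21657*(-1/4881) = 7219/1627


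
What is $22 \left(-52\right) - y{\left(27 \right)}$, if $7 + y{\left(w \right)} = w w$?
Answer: $-1866$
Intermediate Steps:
$y{\left(w \right)} = -7 + w^{2}$ ($y{\left(w \right)} = -7 + w w = -7 + w^{2}$)
$22 \left(-52\right) - y{\left(27 \right)} = 22 \left(-52\right) - \left(-7 + 27^{2}\right) = -1144 - \left(-7 + 729\right) = -1144 - 722 = -1866$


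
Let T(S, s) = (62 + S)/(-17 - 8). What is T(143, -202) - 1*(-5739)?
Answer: 28654/5 ≈ 5730.8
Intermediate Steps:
T(S, s) = -62/25 - S/25 (T(S, s) = (62 + S)/(-25) = (62 + S)*(-1/25) = -62/25 - S/25)
T(143, -202) - 1*(-5739) = (-62/25 - 1/25*143) - 1*(-5739) = (-62/25 - 143/25) + 5739 = -41/5 + 5739 = 28654/5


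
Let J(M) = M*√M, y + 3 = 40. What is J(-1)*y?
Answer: -37*I ≈ -37.0*I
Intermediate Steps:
y = 37 (y = -3 + 40 = 37)
J(M) = M^(3/2)
J(-1)*y = (-1)^(3/2)*37 = -I*37 = -37*I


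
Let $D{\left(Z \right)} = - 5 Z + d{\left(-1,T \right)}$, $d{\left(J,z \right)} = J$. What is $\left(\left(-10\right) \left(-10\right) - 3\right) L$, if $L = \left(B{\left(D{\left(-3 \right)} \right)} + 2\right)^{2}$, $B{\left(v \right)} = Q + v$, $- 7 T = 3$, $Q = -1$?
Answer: $21825$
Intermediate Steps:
$T = - \frac{3}{7}$ ($T = \left(- \frac{1}{7}\right) 3 = - \frac{3}{7} \approx -0.42857$)
$D{\left(Z \right)} = -1 - 5 Z$ ($D{\left(Z \right)} = - 5 Z - 1 = -1 - 5 Z$)
$B{\left(v \right)} = -1 + v$
$L = 225$ ($L = \left(\left(-1 - -14\right) + 2\right)^{2} = \left(\left(-1 + \left(-1 + 15\right)\right) + 2\right)^{2} = \left(\left(-1 + 14\right) + 2\right)^{2} = \left(13 + 2\right)^{2} = 15^{2} = 225$)
$\left(\left(-10\right) \left(-10\right) - 3\right) L = \left(\left(-10\right) \left(-10\right) - 3\right) 225 = \left(100 - 3\right) 225 = 97 \cdot 225 = 21825$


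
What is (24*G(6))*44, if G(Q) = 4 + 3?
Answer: 7392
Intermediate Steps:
G(Q) = 7
(24*G(6))*44 = (24*7)*44 = 168*44 = 7392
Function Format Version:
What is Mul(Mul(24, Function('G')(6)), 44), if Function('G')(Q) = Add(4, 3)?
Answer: 7392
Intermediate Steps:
Function('G')(Q) = 7
Mul(Mul(24, Function('G')(6)), 44) = Mul(Mul(24, 7), 44) = Mul(168, 44) = 7392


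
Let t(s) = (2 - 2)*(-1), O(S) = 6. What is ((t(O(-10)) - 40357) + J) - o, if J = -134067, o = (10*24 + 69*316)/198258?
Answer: -5763495906/33043 ≈ -1.7442e+5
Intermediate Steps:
o = 3674/33043 (o = (240 + 21804)*(1/198258) = 22044*(1/198258) = 3674/33043 ≈ 0.11119)
t(s) = 0 (t(s) = 0*(-1) = 0)
((t(O(-10)) - 40357) + J) - o = ((0 - 40357) - 134067) - 1*3674/33043 = (-40357 - 134067) - 3674/33043 = -174424 - 3674/33043 = -5763495906/33043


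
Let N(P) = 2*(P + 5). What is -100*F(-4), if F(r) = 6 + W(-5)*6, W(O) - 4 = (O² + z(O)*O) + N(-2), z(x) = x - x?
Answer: -21600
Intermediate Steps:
N(P) = 10 + 2*P (N(P) = 2*(5 + P) = 10 + 2*P)
z(x) = 0
W(O) = 10 + O² (W(O) = 4 + ((O² + 0*O) + (10 + 2*(-2))) = 4 + ((O² + 0) + (10 - 4)) = 4 + (O² + 6) = 4 + (6 + O²) = 10 + O²)
F(r) = 216 (F(r) = 6 + (10 + (-5)²)*6 = 6 + (10 + 25)*6 = 6 + 35*6 = 6 + 210 = 216)
-100*F(-4) = -100*216 = -21600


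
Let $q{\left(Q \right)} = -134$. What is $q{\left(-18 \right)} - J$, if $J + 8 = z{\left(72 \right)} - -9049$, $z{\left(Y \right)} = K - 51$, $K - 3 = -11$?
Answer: $-9116$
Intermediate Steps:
$K = -8$ ($K = 3 - 11 = -8$)
$z{\left(Y \right)} = -59$ ($z{\left(Y \right)} = -8 - 51 = -59$)
$J = 8982$ ($J = -8 - -8990 = -8 + \left(-59 + 9049\right) = -8 + 8990 = 8982$)
$q{\left(-18 \right)} - J = -134 - 8982 = -9116$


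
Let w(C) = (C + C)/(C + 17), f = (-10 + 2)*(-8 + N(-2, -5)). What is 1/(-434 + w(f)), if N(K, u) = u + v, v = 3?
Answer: -97/41938 ≈ -0.0023129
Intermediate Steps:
N(K, u) = 3 + u (N(K, u) = u + 3 = 3 + u)
f = 80 (f = (-10 + 2)*(-8 + (3 - 5)) = -8*(-8 - 2) = -8*(-10) = 80)
w(C) = 2*C/(17 + C) (w(C) = (2*C)/(17 + C) = 2*C/(17 + C))
1/(-434 + w(f)) = 1/(-434 + 2*80/(17 + 80)) = 1/(-434 + 2*80/97) = 1/(-434 + 2*80*(1/97)) = 1/(-434 + 160/97) = 1/(-41938/97) = -97/41938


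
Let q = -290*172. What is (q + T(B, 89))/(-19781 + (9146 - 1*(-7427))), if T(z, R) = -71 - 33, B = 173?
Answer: 6248/401 ≈ 15.581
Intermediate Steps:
T(z, R) = -104
q = -49880
(q + T(B, 89))/(-19781 + (9146 - 1*(-7427))) = (-49880 - 104)/(-19781 + (9146 - 1*(-7427))) = -49984/(-19781 + (9146 + 7427)) = -49984/(-19781 + 16573) = -49984/(-3208) = -49984*(-1/3208) = 6248/401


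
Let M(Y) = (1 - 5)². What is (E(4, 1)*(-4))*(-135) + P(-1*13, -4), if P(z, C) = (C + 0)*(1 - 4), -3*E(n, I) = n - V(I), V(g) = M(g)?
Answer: 2172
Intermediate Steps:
M(Y) = 16 (M(Y) = (-4)² = 16)
V(g) = 16
E(n, I) = 16/3 - n/3 (E(n, I) = -(n - 1*16)/3 = -(n - 16)/3 = -(-16 + n)/3 = 16/3 - n/3)
P(z, C) = -3*C (P(z, C) = C*(-3) = -3*C)
(E(4, 1)*(-4))*(-135) + P(-1*13, -4) = ((16/3 - ⅓*4)*(-4))*(-135) - 3*(-4) = ((16/3 - 4/3)*(-4))*(-135) + 12 = (4*(-4))*(-135) + 12 = -16*(-135) + 12 = 2160 + 12 = 2172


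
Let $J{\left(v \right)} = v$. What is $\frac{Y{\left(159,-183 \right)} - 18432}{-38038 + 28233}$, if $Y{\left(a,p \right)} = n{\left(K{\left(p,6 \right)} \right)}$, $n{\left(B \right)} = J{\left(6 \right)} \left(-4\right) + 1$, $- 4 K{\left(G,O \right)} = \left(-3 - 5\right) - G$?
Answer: $\frac{3691}{1961} \approx 1.8822$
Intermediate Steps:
$K{\left(G,O \right)} = 2 + \frac{G}{4}$ ($K{\left(G,O \right)} = - \frac{\left(-3 - 5\right) - G}{4} = - \frac{-8 - G}{4} = 2 + \frac{G}{4}$)
$n{\left(B \right)} = -23$ ($n{\left(B \right)} = 6 \left(-4\right) + 1 = -24 + 1 = -23$)
$Y{\left(a,p \right)} = -23$
$\frac{Y{\left(159,-183 \right)} - 18432}{-38038 + 28233} = \frac{-23 - 18432}{-38038 + 28233} = - \frac{18455}{-9805} = \left(-18455\right) \left(- \frac{1}{9805}\right) = \frac{3691}{1961}$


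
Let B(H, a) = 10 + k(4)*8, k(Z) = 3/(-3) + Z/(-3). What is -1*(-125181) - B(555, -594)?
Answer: 375569/3 ≈ 1.2519e+5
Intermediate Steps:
k(Z) = -1 - Z/3 (k(Z) = 3*(-1/3) + Z*(-1/3) = -1 - Z/3)
B(H, a) = -26/3 (B(H, a) = 10 + (-1 - 1/3*4)*8 = 10 + (-1 - 4/3)*8 = 10 - 7/3*8 = 10 - 56/3 = -26/3)
-1*(-125181) - B(555, -594) = -1*(-125181) - 1*(-26/3) = 125181 + 26/3 = 375569/3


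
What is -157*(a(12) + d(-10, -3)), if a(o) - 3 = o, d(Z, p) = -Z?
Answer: -3925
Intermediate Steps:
a(o) = 3 + o
-157*(a(12) + d(-10, -3)) = -157*((3 + 12) - 1*(-10)) = -157*(15 + 10) = -157*25 = -3925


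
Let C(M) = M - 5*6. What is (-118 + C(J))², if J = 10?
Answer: 19044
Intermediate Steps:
C(M) = -30 + M (C(M) = M - 30 = -30 + M)
(-118 + C(J))² = (-118 + (-30 + 10))² = (-118 - 20)² = (-138)² = 19044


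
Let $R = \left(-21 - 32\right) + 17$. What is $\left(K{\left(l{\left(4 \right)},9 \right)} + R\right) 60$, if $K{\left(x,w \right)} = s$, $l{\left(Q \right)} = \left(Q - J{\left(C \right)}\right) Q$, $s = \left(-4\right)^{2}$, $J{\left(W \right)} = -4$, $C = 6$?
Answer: $-1200$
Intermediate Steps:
$s = 16$
$R = -36$ ($R = -53 + 17 = -36$)
$l{\left(Q \right)} = Q \left(4 + Q\right)$ ($l{\left(Q \right)} = \left(Q - -4\right) Q = \left(Q + 4\right) Q = \left(4 + Q\right) Q = Q \left(4 + Q\right)$)
$K{\left(x,w \right)} = 16$
$\left(K{\left(l{\left(4 \right)},9 \right)} + R\right) 60 = \left(16 - 36\right) 60 = \left(-20\right) 60 = -1200$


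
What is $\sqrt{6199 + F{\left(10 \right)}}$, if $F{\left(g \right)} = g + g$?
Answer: $3 \sqrt{691} \approx 78.861$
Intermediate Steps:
$F{\left(g \right)} = 2 g$
$\sqrt{6199 + F{\left(10 \right)}} = \sqrt{6199 + 2 \cdot 10} = \sqrt{6199 + 20} = \sqrt{6219} = 3 \sqrt{691}$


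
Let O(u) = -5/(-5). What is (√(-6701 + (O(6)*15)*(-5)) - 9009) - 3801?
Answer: -12810 + 22*I*√14 ≈ -12810.0 + 82.316*I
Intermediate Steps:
O(u) = 1 (O(u) = -5*(-⅕) = 1)
(√(-6701 + (O(6)*15)*(-5)) - 9009) - 3801 = (√(-6701 + (1*15)*(-5)) - 9009) - 3801 = (√(-6701 + 15*(-5)) - 9009) - 3801 = (√(-6701 - 75) - 9009) - 3801 = (√(-6776) - 9009) - 3801 = (22*I*√14 - 9009) - 3801 = (-9009 + 22*I*√14) - 3801 = -12810 + 22*I*√14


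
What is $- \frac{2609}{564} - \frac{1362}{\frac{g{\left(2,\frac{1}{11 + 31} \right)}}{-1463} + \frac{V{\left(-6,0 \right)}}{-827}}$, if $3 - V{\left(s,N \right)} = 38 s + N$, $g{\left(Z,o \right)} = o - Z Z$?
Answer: $\frac{38998431830003}{7927537188} \approx 4919.4$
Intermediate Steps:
$g{\left(Z,o \right)} = o - Z^{2}$
$V{\left(s,N \right)} = 3 - N - 38 s$ ($V{\left(s,N \right)} = 3 - \left(38 s + N\right) = 3 - \left(N + 38 s\right) = 3 - N - 38 s$)
$- \frac{2609}{564} - \frac{1362}{\frac{g{\left(2,\frac{1}{11 + 31} \right)}}{-1463} + \frac{V{\left(-6,0 \right)}}{-827}} = - \frac{2609}{564} - \frac{1362}{\frac{\frac{1}{11 + 31} - 2^{2}}{-1463} + \frac{3 - 0 - -228}{-827}} = \left(-2609\right) \frac{1}{564} - \frac{1362}{\left(\frac{1}{42} - 4\right) \left(- \frac{1}{1463}\right) + \left(3 + 0 + 228\right) \left(- \frac{1}{827}\right)} = - \frac{2609}{564} - \frac{1362}{\left(\frac{1}{42} - 4\right) \left(- \frac{1}{1463}\right) + 231 \left(- \frac{1}{827}\right)} = - \frac{2609}{564} - \frac{1362}{\left(- \frac{167}{42}\right) \left(- \frac{1}{1463}\right) - \frac{231}{827}} = - \frac{2609}{564} - \frac{1362}{\frac{167}{61446} - \frac{231}{827}} = - \frac{2609}{564} - \frac{1362}{- \frac{14055917}{50815842}} = - \frac{2609}{564} - - \frac{69211176804}{14055917} = - \frac{2609}{564} + \frac{69211176804}{14055917} = \frac{38998431830003}{7927537188}$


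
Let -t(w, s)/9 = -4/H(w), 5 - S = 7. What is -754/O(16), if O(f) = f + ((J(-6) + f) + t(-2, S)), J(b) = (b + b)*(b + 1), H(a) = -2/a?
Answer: -377/64 ≈ -5.8906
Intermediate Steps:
S = -2 (S = 5 - 1*7 = 5 - 7 = -2)
J(b) = 2*b*(1 + b) (J(b) = (2*b)*(1 + b) = 2*b*(1 + b))
t(w, s) = -18*w (t(w, s) = -(-36)/((-2/w)) = -(-36)*(-w/2) = -18*w)
O(f) = 96 + 2*f (O(f) = f + ((2*(-6)*(1 - 6) + f) - 18*(-2)) = f + ((2*(-6)*(-5) + f) + 36) = f + ((60 + f) + 36) = f + (96 + f) = 96 + 2*f)
-754/O(16) = -754/(96 + 2*16) = -754/(96 + 32) = -754/128 = -754*1/128 = -377/64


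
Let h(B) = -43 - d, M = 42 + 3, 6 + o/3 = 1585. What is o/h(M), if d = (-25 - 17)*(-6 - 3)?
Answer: -4737/421 ≈ -11.252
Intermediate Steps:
d = 378 (d = -42*(-9) = 378)
o = 4737 (o = -18 + 3*1585 = -18 + 4755 = 4737)
M = 45
h(B) = -421 (h(B) = -43 - 1*378 = -43 - 378 = -421)
o/h(M) = 4737/(-421) = 4737*(-1/421) = -4737/421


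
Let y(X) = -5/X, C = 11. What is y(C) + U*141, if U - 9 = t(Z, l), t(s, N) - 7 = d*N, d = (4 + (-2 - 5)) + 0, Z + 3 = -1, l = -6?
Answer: 52729/11 ≈ 4793.5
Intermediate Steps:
Z = -4 (Z = -3 - 1 = -4)
d = -3 (d = (4 - 7) + 0 = -3 + 0 = -3)
t(s, N) = 7 - 3*N
U = 34 (U = 9 + (7 - 3*(-6)) = 9 + (7 + 18) = 9 + 25 = 34)
y(C) + U*141 = -5/11 + 34*141 = -5*1/11 + 4794 = -5/11 + 4794 = 52729/11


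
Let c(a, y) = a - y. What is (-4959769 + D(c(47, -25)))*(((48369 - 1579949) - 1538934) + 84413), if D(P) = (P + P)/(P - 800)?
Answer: 1347743830280697/91 ≈ 1.4810e+13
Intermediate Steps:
D(P) = 2*P/(-800 + P) (D(P) = (2*P)/(-800 + P) = 2*P/(-800 + P))
(-4959769 + D(c(47, -25)))*(((48369 - 1579949) - 1538934) + 84413) = (-4959769 + 2*(47 - 1*(-25))/(-800 + (47 - 1*(-25))))*(((48369 - 1579949) - 1538934) + 84413) = (-4959769 + 2*(47 + 25)/(-800 + (47 + 25)))*((-1531580 - 1538934) + 84413) = (-4959769 + 2*72/(-800 + 72))*(-3070514 + 84413) = (-4959769 + 2*72/(-728))*(-2986101) = (-4959769 + 2*72*(-1/728))*(-2986101) = (-4959769 - 18/91)*(-2986101) = -451338997/91*(-2986101) = 1347743830280697/91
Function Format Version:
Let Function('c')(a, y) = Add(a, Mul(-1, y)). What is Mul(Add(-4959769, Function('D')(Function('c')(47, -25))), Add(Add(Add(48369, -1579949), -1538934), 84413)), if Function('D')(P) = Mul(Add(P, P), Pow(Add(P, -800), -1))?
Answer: Rational(1347743830280697, 91) ≈ 1.4810e+13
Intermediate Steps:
Function('D')(P) = Mul(2, P, Pow(Add(-800, P), -1)) (Function('D')(P) = Mul(Mul(2, P), Pow(Add(-800, P), -1)) = Mul(2, P, Pow(Add(-800, P), -1)))
Mul(Add(-4959769, Function('D')(Function('c')(47, -25))), Add(Add(Add(48369, -1579949), -1538934), 84413)) = Mul(Add(-4959769, Mul(2, Add(47, Mul(-1, -25)), Pow(Add(-800, Add(47, Mul(-1, -25))), -1))), Add(Add(Add(48369, -1579949), -1538934), 84413)) = Mul(Add(-4959769, Mul(2, Add(47, 25), Pow(Add(-800, Add(47, 25)), -1))), Add(Add(-1531580, -1538934), 84413)) = Mul(Add(-4959769, Mul(2, 72, Pow(Add(-800, 72), -1))), Add(-3070514, 84413)) = Mul(Add(-4959769, Mul(2, 72, Pow(-728, -1))), -2986101) = Mul(Add(-4959769, Mul(2, 72, Rational(-1, 728))), -2986101) = Mul(Add(-4959769, Rational(-18, 91)), -2986101) = Mul(Rational(-451338997, 91), -2986101) = Rational(1347743830280697, 91)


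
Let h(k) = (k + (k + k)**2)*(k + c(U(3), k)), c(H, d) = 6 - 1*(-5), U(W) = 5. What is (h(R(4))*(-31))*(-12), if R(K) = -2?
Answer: 46872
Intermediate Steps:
c(H, d) = 11 (c(H, d) = 6 + 5 = 11)
h(k) = (11 + k)*(k + 4*k**2) (h(k) = (k + (k + k)**2)*(k + 11) = (k + (2*k)**2)*(11 + k) = (k + 4*k**2)*(11 + k) = (11 + k)*(k + 4*k**2))
(h(R(4))*(-31))*(-12) = (-2*(11 + 4*(-2)**2 + 45*(-2))*(-31))*(-12) = (-2*(11 + 4*4 - 90)*(-31))*(-12) = (-2*(11 + 16 - 90)*(-31))*(-12) = (-2*(-63)*(-31))*(-12) = (126*(-31))*(-12) = -3906*(-12) = 46872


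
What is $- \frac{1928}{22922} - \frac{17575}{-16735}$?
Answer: $\frac{37058907}{38359967} \approx 0.96608$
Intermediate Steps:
$- \frac{1928}{22922} - \frac{17575}{-16735} = \left(-1928\right) \frac{1}{22922} - - \frac{3515}{3347} = - \frac{964}{11461} + \frac{3515}{3347} = \frac{37058907}{38359967}$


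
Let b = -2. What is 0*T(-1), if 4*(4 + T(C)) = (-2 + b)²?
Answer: 0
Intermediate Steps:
T(C) = 0 (T(C) = -4 + (-2 - 2)²/4 = -4 + (¼)*(-4)² = -4 + (¼)*16 = -4 + 4 = 0)
0*T(-1) = 0*0 = 0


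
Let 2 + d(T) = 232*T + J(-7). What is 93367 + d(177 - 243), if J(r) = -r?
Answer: 78060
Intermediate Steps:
d(T) = 5 + 232*T (d(T) = -2 + (232*T - 1*(-7)) = -2 + (232*T + 7) = -2 + (7 + 232*T) = 5 + 232*T)
93367 + d(177 - 243) = 93367 + (5 + 232*(177 - 243)) = 93367 + (5 + 232*(-66)) = 93367 + (5 - 15312) = 93367 - 15307 = 78060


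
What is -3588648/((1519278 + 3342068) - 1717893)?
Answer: -3588648/3143453 ≈ -1.1416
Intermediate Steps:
-3588648/((1519278 + 3342068) - 1717893) = -3588648/(4861346 - 1717893) = -3588648/3143453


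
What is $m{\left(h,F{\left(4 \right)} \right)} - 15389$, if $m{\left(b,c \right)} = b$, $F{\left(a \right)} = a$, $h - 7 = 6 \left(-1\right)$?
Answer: $-15388$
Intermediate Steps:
$h = 1$ ($h = 7 + 6 \left(-1\right) = 7 - 6 = 1$)
$m{\left(h,F{\left(4 \right)} \right)} - 15389 = 1 - 15389 = -15388$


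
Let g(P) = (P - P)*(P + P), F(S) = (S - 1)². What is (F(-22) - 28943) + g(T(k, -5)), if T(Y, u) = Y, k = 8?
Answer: -28414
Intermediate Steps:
F(S) = (-1 + S)²
g(P) = 0 (g(P) = 0*(2*P) = 0)
(F(-22) - 28943) + g(T(k, -5)) = ((-1 - 22)² - 28943) + 0 = ((-23)² - 28943) + 0 = (529 - 28943) + 0 = -28414 + 0 = -28414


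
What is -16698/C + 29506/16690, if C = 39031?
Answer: 18977371/14161465 ≈ 1.3401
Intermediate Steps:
-16698/C + 29506/16690 = -16698/39031 + 29506/16690 = -16698*1/39031 + 29506*(1/16690) = -726/1697 + 14753/8345 = 18977371/14161465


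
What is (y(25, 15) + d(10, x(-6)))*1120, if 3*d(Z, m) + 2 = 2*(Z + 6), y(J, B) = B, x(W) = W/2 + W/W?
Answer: 28000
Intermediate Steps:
x(W) = 1 + W/2 (x(W) = W*(1/2) + 1 = W/2 + 1 = 1 + W/2)
d(Z, m) = 10/3 + 2*Z/3 (d(Z, m) = -2/3 + (2*(Z + 6))/3 = -2/3 + (2*(6 + Z))/3 = -2/3 + (12 + 2*Z)/3 = -2/3 + (4 + 2*Z/3) = 10/3 + 2*Z/3)
(y(25, 15) + d(10, x(-6)))*1120 = (15 + (10/3 + (2/3)*10))*1120 = (15 + (10/3 + 20/3))*1120 = (15 + 10)*1120 = 25*1120 = 28000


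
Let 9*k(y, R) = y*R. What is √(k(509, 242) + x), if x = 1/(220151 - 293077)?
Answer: √655085420754394/218778 ≈ 116.99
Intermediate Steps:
x = -1/72926 (x = 1/(-72926) = -1/72926 ≈ -1.3713e-5)
k(y, R) = R*y/9 (k(y, R) = (y*R)/9 = (R*y)/9 = R*y/9)
√(k(509, 242) + x) = √((⅑)*242*509 - 1/72926) = √(123178/9 - 1/72926) = √(8982878819/656334) = √655085420754394/218778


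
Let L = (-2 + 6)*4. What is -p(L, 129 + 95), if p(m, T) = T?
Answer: -224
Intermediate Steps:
L = 16 (L = 4*4 = 16)
-p(L, 129 + 95) = -(129 + 95) = -1*224 = -224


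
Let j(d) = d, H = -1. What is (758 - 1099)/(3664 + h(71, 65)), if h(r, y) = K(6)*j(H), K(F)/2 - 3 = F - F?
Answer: -11/118 ≈ -0.093220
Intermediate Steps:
K(F) = 6 (K(F) = 6 + 2*(F - F) = 6 + 2*0 = 6 + 0 = 6)
h(r, y) = -6 (h(r, y) = 6*(-1) = -6)
(758 - 1099)/(3664 + h(71, 65)) = (758 - 1099)/(3664 - 6) = -341/3658 = -341*1/3658 = -11/118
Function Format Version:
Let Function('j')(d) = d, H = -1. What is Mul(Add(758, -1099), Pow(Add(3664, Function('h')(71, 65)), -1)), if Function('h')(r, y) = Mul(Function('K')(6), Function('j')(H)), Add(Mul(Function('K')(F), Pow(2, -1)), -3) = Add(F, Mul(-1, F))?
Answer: Rational(-11, 118) ≈ -0.093220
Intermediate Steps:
Function('K')(F) = 6 (Function('K')(F) = Add(6, Mul(2, Add(F, Mul(-1, F)))) = Add(6, Mul(2, 0)) = Add(6, 0) = 6)
Function('h')(r, y) = -6 (Function('h')(r, y) = Mul(6, -1) = -6)
Mul(Add(758, -1099), Pow(Add(3664, Function('h')(71, 65)), -1)) = Mul(Add(758, -1099), Pow(Add(3664, -6), -1)) = Mul(-341, Pow(3658, -1)) = Mul(-341, Rational(1, 3658)) = Rational(-11, 118)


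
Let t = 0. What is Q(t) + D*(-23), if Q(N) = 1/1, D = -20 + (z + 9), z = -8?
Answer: 438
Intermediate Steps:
D = -19 (D = -20 + (-8 + 9) = -20 + 1 = -19)
Q(N) = 1
Q(t) + D*(-23) = 1 - 19*(-23) = 1 + 437 = 438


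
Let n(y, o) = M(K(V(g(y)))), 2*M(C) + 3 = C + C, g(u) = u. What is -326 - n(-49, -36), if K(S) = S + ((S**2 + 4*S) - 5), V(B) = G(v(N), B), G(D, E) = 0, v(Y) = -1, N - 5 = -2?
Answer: -639/2 ≈ -319.50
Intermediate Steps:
N = 3 (N = 5 - 2 = 3)
V(B) = 0
K(S) = -5 + S**2 + 5*S (K(S) = S + (-5 + S**2 + 4*S) = -5 + S**2 + 5*S)
M(C) = -3/2 + C (M(C) = -3/2 + (C + C)/2 = -3/2 + (2*C)/2 = -3/2 + C)
n(y, o) = -13/2 (n(y, o) = -3/2 + (-5 + 0**2 + 5*0) = -3/2 + (-5 + 0 + 0) = -3/2 - 5 = -13/2)
-326 - n(-49, -36) = -326 - 1*(-13/2) = -326 + 13/2 = -639/2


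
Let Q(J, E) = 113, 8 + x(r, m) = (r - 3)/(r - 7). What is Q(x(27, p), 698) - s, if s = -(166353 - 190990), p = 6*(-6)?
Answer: -24524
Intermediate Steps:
p = -36
x(r, m) = -8 + (-3 + r)/(-7 + r) (x(r, m) = -8 + (r - 3)/(r - 7) = -8 + (-3 + r)/(-7 + r))
s = 24637 (s = -1*(-24637) = 24637)
Q(x(27, p), 698) - s = 113 - 1*24637 = 113 - 24637 = -24524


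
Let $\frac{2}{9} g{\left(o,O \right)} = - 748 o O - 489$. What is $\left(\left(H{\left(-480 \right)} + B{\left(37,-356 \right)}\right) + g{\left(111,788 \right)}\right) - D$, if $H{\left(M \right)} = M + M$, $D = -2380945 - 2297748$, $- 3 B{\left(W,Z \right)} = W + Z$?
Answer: $- \frac{1738449895}{6} \approx -2.8974 \cdot 10^{8}$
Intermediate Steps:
$B{\left(W,Z \right)} = - \frac{W}{3} - \frac{Z}{3}$ ($B{\left(W,Z \right)} = - \frac{W + Z}{3} = - \frac{W}{3} - \frac{Z}{3}$)
$D = -4678693$
$H{\left(M \right)} = 2 M$
$g{\left(o,O \right)} = - \frac{4401}{2} - 3366 O o$ ($g{\left(o,O \right)} = \frac{9 \left(- 748 o O - 489\right)}{2} = \frac{9 \left(- 748 O o - 489\right)}{2} = \frac{9 \left(-489 - 748 O o\right)}{2} = - \frac{4401}{2} - 3366 O o$)
$\left(\left(H{\left(-480 \right)} + B{\left(37,-356 \right)}\right) + g{\left(111,788 \right)}\right) - D = \left(\left(2 \left(-480\right) - - \frac{319}{3}\right) - \left(\frac{4401}{2} + 2652408 \cdot 111\right)\right) - -4678693 = \left(\left(-960 + \left(- \frac{37}{3} + \frac{356}{3}\right)\right) - \frac{588838977}{2}\right) + 4678693 = \left(\left(-960 + \frac{319}{3}\right) - \frac{588838977}{2}\right) + 4678693 = \left(- \frac{2561}{3} - \frac{588838977}{2}\right) + 4678693 = - \frac{1766522053}{6} + 4678693 = - \frac{1738449895}{6}$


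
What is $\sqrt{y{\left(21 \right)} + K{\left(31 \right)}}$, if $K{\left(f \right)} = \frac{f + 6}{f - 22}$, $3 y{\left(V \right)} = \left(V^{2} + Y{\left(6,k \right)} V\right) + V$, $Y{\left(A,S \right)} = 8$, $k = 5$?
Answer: $\frac{\sqrt{1927}}{3} \approx 14.633$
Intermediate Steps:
$y{\left(V \right)} = 3 V + \frac{V^{2}}{3}$ ($y{\left(V \right)} = \frac{\left(V^{2} + 8 V\right) + V}{3} = \frac{V^{2} + 9 V}{3} = 3 V + \frac{V^{2}}{3}$)
$K{\left(f \right)} = \frac{6 + f}{-22 + f}$
$\sqrt{y{\left(21 \right)} + K{\left(31 \right)}} = \sqrt{\frac{1}{3} \cdot 21 \left(9 + 21\right) + \frac{6 + 31}{-22 + 31}} = \sqrt{\frac{1}{3} \cdot 21 \cdot 30 + \frac{1}{9} \cdot 37} = \sqrt{210 + \frac{1}{9} \cdot 37} = \sqrt{210 + \frac{37}{9}} = \sqrt{\frac{1927}{9}} = \frac{\sqrt{1927}}{3}$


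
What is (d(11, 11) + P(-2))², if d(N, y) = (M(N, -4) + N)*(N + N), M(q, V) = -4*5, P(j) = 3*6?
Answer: 32400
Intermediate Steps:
P(j) = 18
M(q, V) = -20
d(N, y) = 2*N*(-20 + N) (d(N, y) = (-20 + N)*(N + N) = (-20 + N)*(2*N) = 2*N*(-20 + N))
(d(11, 11) + P(-2))² = (2*11*(-20 + 11) + 18)² = (2*11*(-9) + 18)² = (-198 + 18)² = (-180)² = 32400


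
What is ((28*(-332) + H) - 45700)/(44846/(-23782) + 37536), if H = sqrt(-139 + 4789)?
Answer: -653957436/446318153 + 59455*sqrt(186)/446318153 ≈ -1.4634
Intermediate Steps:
H = 5*sqrt(186) (H = sqrt(4650) = 5*sqrt(186) ≈ 68.191)
((28*(-332) + H) - 45700)/(44846/(-23782) + 37536) = ((28*(-332) + 5*sqrt(186)) - 45700)/(44846/(-23782) + 37536) = ((-9296 + 5*sqrt(186)) - 45700)/(44846*(-1/23782) + 37536) = (-54996 + 5*sqrt(186))/(-22423/11891 + 37536) = (-54996 + 5*sqrt(186))/(446318153/11891) = (-54996 + 5*sqrt(186))*(11891/446318153) = -653957436/446318153 + 59455*sqrt(186)/446318153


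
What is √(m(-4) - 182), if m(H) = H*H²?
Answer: I*√246 ≈ 15.684*I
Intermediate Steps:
m(H) = H³
√(m(-4) - 182) = √((-4)³ - 182) = √(-64 - 182) = √(-246) = I*√246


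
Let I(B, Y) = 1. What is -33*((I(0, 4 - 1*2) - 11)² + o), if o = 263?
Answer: -11979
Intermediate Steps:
-33*((I(0, 4 - 1*2) - 11)² + o) = -33*((1 - 11)² + 263) = -33*((-10)² + 263) = -33*(100 + 263) = -33*363 = -11979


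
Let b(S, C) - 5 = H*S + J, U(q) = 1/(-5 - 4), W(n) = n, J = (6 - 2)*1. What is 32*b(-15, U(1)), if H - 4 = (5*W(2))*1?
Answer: -6432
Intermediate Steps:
J = 4 (J = 4*1 = 4)
U(q) = -⅑ (U(q) = 1/(-9) = -⅑)
H = 14 (H = 4 + (5*2)*1 = 4 + 10*1 = 4 + 10 = 14)
b(S, C) = 9 + 14*S (b(S, C) = 5 + (14*S + 4) = 5 + (4 + 14*S) = 9 + 14*S)
32*b(-15, U(1)) = 32*(9 + 14*(-15)) = 32*(9 - 210) = 32*(-201) = -6432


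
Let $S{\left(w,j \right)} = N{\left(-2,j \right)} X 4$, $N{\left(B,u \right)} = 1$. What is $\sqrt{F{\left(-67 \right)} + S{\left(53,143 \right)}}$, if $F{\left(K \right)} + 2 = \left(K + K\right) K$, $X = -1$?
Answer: $2 \sqrt{2243} \approx 94.721$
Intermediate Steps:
$S{\left(w,j \right)} = -4$ ($S{\left(w,j \right)} = 1 \left(-1\right) 4 = \left(-1\right) 4 = -4$)
$F{\left(K \right)} = -2 + 2 K^{2}$ ($F{\left(K \right)} = -2 + \left(K + K\right) K = -2 + 2 K K = -2 + 2 K^{2}$)
$\sqrt{F{\left(-67 \right)} + S{\left(53,143 \right)}} = \sqrt{\left(-2 + 2 \left(-67\right)^{2}\right) - 4} = \sqrt{\left(-2 + 2 \cdot 4489\right) - 4} = \sqrt{\left(-2 + 8978\right) - 4} = \sqrt{8976 - 4} = \sqrt{8972} = 2 \sqrt{2243}$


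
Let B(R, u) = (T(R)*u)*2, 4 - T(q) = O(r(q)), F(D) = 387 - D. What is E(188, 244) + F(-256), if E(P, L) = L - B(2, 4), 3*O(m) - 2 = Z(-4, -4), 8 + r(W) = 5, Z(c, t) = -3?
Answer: 2557/3 ≈ 852.33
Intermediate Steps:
r(W) = -3 (r(W) = -8 + 5 = -3)
O(m) = -⅓ (O(m) = ⅔ + (⅓)*(-3) = ⅔ - 1 = -⅓)
T(q) = 13/3 (T(q) = 4 - 1*(-⅓) = 4 + ⅓ = 13/3)
B(R, u) = 26*u/3 (B(R, u) = (13*u/3)*2 = 26*u/3)
E(P, L) = -104/3 + L (E(P, L) = L - 26*4/3 = L - 1*104/3 = L - 104/3 = -104/3 + L)
E(188, 244) + F(-256) = (-104/3 + 244) + (387 - 1*(-256)) = 628/3 + (387 + 256) = 628/3 + 643 = 2557/3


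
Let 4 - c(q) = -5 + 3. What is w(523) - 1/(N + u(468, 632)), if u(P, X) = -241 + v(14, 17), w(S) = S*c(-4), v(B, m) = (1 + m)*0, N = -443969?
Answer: 1393930981/444210 ≈ 3138.0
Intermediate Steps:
c(q) = 6 (c(q) = 4 - (-5 + 3) = 4 - 1*(-2) = 4 + 2 = 6)
v(B, m) = 0
w(S) = 6*S (w(S) = S*6 = 6*S)
u(P, X) = -241 (u(P, X) = -241 + 0 = -241)
w(523) - 1/(N + u(468, 632)) = 6*523 - 1/(-443969 - 241) = 3138 - 1/(-444210) = 3138 - 1*(-1/444210) = 3138 + 1/444210 = 1393930981/444210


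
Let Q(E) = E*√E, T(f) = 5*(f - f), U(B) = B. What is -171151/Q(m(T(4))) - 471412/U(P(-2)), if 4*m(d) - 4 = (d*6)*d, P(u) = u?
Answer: 64555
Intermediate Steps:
T(f) = 0 (T(f) = 5*0 = 0)
m(d) = 1 + 3*d²/2 (m(d) = 1 + ((d*6)*d)/4 = 1 + ((6*d)*d)/4 = 1 + (6*d²)/4 = 1 + 3*d²/2)
Q(E) = E^(3/2)
-171151/Q(m(T(4))) - 471412/U(P(-2)) = -171151/(1 + (3/2)*0²)^(3/2) - 471412/(-2) = -171151/(1 + (3/2)*0)^(3/2) - 471412*(-½) = -171151/(1 + 0)^(3/2) + 235706 = -171151/(1^(3/2)) + 235706 = -171151/1 + 235706 = -171151*1 + 235706 = -171151 + 235706 = 64555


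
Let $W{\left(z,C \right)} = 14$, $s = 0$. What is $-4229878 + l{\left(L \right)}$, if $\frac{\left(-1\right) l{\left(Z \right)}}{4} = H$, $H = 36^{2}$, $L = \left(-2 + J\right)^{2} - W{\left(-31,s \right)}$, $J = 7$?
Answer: $-4235062$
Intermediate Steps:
$L = 11$ ($L = \left(-2 + 7\right)^{2} - 14 = 5^{2} - 14 = 25 - 14 = 11$)
$H = 1296$
$l{\left(Z \right)} = -5184$ ($l{\left(Z \right)} = \left(-4\right) 1296 = -5184$)
$-4229878 + l{\left(L \right)} = -4229878 - 5184 = -4235062$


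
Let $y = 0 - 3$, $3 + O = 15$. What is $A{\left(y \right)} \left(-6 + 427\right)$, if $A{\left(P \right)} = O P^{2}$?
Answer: $45468$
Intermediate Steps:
$O = 12$ ($O = -3 + 15 = 12$)
$y = -3$ ($y = 0 - 3 = -3$)
$A{\left(P \right)} = 12 P^{2}$
$A{\left(y \right)} \left(-6 + 427\right) = 12 \left(-3\right)^{2} \left(-6 + 427\right) = 12 \cdot 9 \cdot 421 = 108 \cdot 421 = 45468$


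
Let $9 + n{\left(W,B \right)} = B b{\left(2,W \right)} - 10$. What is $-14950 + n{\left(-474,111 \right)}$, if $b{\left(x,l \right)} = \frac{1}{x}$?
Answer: $- \frac{29827}{2} \approx -14914.0$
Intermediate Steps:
$n{\left(W,B \right)} = -19 + \frac{B}{2}$ ($n{\left(W,B \right)} = -9 + \left(\frac{B}{2} - 10\right) = -9 + \left(-10 + \frac{B}{2}\right) = -19 + \frac{B}{2}$)
$-14950 + n{\left(-474,111 \right)} = -14950 + \left(-19 + \frac{1}{2} \cdot 111\right) = -14950 + \left(-19 + \frac{111}{2}\right) = -14950 + \frac{73}{2} = - \frac{29827}{2}$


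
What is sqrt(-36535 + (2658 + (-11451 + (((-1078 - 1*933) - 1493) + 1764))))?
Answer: 82*I*sqrt(7) ≈ 216.95*I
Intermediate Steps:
sqrt(-36535 + (2658 + (-11451 + (((-1078 - 1*933) - 1493) + 1764)))) = sqrt(-36535 + (2658 + (-11451 + (((-1078 - 933) - 1493) + 1764)))) = sqrt(-36535 + (2658 + (-11451 + ((-2011 - 1493) + 1764)))) = sqrt(-36535 + (2658 + (-11451 + (-3504 + 1764)))) = sqrt(-36535 + (2658 + (-11451 - 1740))) = sqrt(-36535 + (2658 - 13191)) = sqrt(-36535 - 10533) = sqrt(-47068) = 82*I*sqrt(7)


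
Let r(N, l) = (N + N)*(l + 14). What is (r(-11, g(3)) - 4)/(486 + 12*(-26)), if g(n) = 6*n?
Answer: -118/29 ≈ -4.0690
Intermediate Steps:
r(N, l) = 2*N*(14 + l) (r(N, l) = (2*N)*(14 + l) = 2*N*(14 + l))
(r(-11, g(3)) - 4)/(486 + 12*(-26)) = (2*(-11)*(14 + 6*3) - 4)/(486 + 12*(-26)) = (2*(-11)*(14 + 18) - 4)/(486 - 312) = (2*(-11)*32 - 4)/174 = (-704 - 4)*(1/174) = -708*1/174 = -118/29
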